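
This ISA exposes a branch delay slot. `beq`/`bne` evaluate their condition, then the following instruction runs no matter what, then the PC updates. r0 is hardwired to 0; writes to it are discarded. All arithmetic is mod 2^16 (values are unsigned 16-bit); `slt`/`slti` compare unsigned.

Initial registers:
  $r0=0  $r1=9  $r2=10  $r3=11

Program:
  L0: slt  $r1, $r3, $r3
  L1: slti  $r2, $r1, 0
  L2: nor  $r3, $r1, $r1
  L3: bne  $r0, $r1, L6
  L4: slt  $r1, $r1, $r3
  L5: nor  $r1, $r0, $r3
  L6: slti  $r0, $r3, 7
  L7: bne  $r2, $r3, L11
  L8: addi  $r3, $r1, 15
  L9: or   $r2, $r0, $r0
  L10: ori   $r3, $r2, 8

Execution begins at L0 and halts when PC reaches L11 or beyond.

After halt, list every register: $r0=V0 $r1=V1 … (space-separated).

$r0=0 $r1=0 $r2=0 $r3=15

[0] slt  $r1, $r3, $r3  →  {$r0:0, $r1:0, $r2:10, $r3:11}
[1] slti  $r2, $r1, 0  →  {$r0:0, $r1:0, $r2:0, $r3:11}
[2] nor  $r3, $r1, $r1  →  {$r0:0, $r1:0, $r2:0, $r3:65535}
[3] bne  $r0, $r1, L6  →  {$r0:0, $r1:0, $r2:0, $r3:65535}  ⟨branch fallthrough⟩
[4] slt  $r1, $r1, $r3  →  {$r0:0, $r1:1, $r2:0, $r3:65535}
[5] nor  $r1, $r0, $r3  →  {$r0:0, $r1:0, $r2:0, $r3:65535}
[6] slti  $r0, $r3, 7  →  {$r0:0, $r1:0, $r2:0, $r3:65535}
[7] bne  $r2, $r3, L11  →  {$r0:0, $r1:0, $r2:0, $r3:65535}  ⟨branch taken⟩
[8] addi  $r3, $r1, 15  →  {$r0:0, $r1:0, $r2:0, $r3:15}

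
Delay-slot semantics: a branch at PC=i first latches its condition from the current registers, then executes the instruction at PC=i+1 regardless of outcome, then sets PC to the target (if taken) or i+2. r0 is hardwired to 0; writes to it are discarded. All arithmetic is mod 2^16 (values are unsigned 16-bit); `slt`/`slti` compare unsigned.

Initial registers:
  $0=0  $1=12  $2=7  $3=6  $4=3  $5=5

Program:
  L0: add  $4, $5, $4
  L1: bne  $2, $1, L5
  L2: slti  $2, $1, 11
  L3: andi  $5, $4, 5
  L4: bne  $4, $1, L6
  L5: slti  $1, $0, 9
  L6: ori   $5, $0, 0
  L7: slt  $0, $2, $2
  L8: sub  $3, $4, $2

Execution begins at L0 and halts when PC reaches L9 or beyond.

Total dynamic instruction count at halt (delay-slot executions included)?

7

  step pc=0: add  $4, $5, $4  regs=(0,12,7,6,8,5)
  step pc=1: bne  $2, $1, L5  cond=T  regs=(0,12,7,6,8,5)
  step pc=2: slti  $2, $1, 11  regs=(0,12,0,6,8,5)
  step pc=5: slti  $1, $0, 9  regs=(0,1,0,6,8,5)
  step pc=6: ori   $5, $0, 0  regs=(0,1,0,6,8,0)
  step pc=7: slt  $0, $2, $2  regs=(0,1,0,6,8,0)
  step pc=8: sub  $3, $4, $2  regs=(0,1,0,8,8,0)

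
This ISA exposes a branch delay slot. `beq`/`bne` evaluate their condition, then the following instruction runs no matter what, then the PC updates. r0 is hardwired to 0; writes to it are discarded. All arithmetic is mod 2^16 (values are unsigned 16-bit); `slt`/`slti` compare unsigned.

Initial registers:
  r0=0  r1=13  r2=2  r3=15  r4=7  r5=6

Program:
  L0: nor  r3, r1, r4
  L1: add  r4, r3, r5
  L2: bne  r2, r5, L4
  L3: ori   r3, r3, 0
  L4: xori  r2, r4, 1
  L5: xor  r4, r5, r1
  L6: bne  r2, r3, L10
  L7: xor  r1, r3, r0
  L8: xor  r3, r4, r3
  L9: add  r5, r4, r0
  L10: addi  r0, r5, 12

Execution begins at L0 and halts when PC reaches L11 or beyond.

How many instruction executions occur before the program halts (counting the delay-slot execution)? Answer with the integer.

PC=0  nor  r3, r1, r4        | r0=0 r1=13 r2=2 r3=65520 r4=7 r5=6
PC=1  add  r4, r3, r5        | r0=0 r1=13 r2=2 r3=65520 r4=65526 r5=6
PC=2  bne  r2, r5, L4        | r0=0 r1=13 r2=2 r3=65520 r4=65526 r5=6  [TAKEN]
PC=3  ori   r3, r3, 0        | r0=0 r1=13 r2=2 r3=65520 r4=65526 r5=6
PC=4  xori  r2, r4, 1        | r0=0 r1=13 r2=65527 r3=65520 r4=65526 r5=6
PC=5  xor  r4, r5, r1        | r0=0 r1=13 r2=65527 r3=65520 r4=11 r5=6
PC=6  bne  r2, r3, L10       | r0=0 r1=13 r2=65527 r3=65520 r4=11 r5=6  [TAKEN]
PC=7  xor  r1, r3, r0        | r0=0 r1=65520 r2=65527 r3=65520 r4=11 r5=6
PC=10 addi  r0, r5, 12       | r0=0 r1=65520 r2=65527 r3=65520 r4=11 r5=6

9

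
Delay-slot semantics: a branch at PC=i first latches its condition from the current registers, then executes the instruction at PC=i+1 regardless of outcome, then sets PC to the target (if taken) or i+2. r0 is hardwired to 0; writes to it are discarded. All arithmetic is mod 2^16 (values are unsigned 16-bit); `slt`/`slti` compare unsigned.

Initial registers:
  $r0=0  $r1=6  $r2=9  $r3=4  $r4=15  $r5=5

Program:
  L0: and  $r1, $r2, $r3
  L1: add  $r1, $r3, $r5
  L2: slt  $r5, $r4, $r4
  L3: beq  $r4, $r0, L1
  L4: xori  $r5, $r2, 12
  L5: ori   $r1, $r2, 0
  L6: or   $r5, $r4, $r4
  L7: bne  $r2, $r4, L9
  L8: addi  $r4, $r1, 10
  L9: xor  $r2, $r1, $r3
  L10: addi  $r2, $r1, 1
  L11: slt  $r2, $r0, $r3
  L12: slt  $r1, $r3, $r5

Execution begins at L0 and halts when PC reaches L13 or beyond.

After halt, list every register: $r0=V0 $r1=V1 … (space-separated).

#0 and  $r1, $r2, $r3 ; 0/0/9/4/15/5
#1 add  $r1, $r3, $r5 ; 0/9/9/4/15/5
#2 slt  $r5, $r4, $r4 ; 0/9/9/4/15/0
#3 beq  $r4, $r0, L1 ; 0/9/9/4/15/0 ; →fallthru
#4 xori  $r5, $r2, 12 ; 0/9/9/4/15/5
#5 ori   $r1, $r2, 0 ; 0/9/9/4/15/5
#6 or   $r5, $r4, $r4 ; 0/9/9/4/15/15
#7 bne  $r2, $r4, L9 ; 0/9/9/4/15/15 ; →target
#8 addi  $r4, $r1, 10 ; 0/9/9/4/19/15
#9 xor  $r2, $r1, $r3 ; 0/9/13/4/19/15
#10 addi  $r2, $r1, 1 ; 0/9/10/4/19/15
#11 slt  $r2, $r0, $r3 ; 0/9/1/4/19/15
#12 slt  $r1, $r3, $r5 ; 0/1/1/4/19/15

$r0=0 $r1=1 $r2=1 $r3=4 $r4=19 $r5=15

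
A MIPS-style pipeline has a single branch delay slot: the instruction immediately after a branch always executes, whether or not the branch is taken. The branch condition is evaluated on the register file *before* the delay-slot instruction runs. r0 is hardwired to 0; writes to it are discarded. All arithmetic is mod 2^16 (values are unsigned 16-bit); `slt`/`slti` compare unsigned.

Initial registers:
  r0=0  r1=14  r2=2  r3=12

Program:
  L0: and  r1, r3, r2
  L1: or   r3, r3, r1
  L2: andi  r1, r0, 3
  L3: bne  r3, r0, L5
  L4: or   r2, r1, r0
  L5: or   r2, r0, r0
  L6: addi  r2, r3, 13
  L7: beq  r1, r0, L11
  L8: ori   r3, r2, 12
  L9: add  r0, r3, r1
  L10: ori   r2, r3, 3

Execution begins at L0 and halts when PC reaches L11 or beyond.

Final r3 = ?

29

#0 and  r1, r3, r2 ; 0/0/2/12
#1 or   r3, r3, r1 ; 0/0/2/12
#2 andi  r1, r0, 3 ; 0/0/2/12
#3 bne  r3, r0, L5 ; 0/0/2/12 ; →target
#4 or   r2, r1, r0 ; 0/0/0/12
#5 or   r2, r0, r0 ; 0/0/0/12
#6 addi  r2, r3, 13 ; 0/0/25/12
#7 beq  r1, r0, L11 ; 0/0/25/12 ; →target
#8 ori   r3, r2, 12 ; 0/0/25/29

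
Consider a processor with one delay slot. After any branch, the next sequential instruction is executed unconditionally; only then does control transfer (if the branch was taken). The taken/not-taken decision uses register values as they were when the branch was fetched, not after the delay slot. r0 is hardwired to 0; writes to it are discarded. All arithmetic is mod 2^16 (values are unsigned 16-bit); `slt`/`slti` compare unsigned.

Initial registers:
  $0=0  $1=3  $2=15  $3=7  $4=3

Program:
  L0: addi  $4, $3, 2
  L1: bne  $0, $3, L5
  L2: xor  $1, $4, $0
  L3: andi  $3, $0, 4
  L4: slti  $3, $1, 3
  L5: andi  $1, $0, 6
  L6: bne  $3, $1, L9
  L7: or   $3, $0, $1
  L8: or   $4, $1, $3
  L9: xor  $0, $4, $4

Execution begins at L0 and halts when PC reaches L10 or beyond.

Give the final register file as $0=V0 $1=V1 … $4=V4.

$0=0 $1=0 $2=15 $3=0 $4=9

#0 addi  $4, $3, 2 ; 0/3/15/7/9
#1 bne  $0, $3, L5 ; 0/3/15/7/9 ; →target
#2 xor  $1, $4, $0 ; 0/9/15/7/9
#5 andi  $1, $0, 6 ; 0/0/15/7/9
#6 bne  $3, $1, L9 ; 0/0/15/7/9 ; →target
#7 or   $3, $0, $1 ; 0/0/15/0/9
#9 xor  $0, $4, $4 ; 0/0/15/0/9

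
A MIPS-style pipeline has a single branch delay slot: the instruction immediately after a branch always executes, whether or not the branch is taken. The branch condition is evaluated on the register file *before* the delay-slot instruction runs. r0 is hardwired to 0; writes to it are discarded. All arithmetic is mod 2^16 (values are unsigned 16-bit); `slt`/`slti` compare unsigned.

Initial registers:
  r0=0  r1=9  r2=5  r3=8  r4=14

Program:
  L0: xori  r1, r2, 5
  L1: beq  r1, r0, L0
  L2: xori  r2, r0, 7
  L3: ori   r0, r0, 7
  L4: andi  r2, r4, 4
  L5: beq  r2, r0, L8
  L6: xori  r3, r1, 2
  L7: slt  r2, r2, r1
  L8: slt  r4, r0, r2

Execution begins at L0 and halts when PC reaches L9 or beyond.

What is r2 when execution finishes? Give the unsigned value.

0

  step pc=0: xori  r1, r2, 5  regs=(0,0,5,8,14)
  step pc=1: beq  r1, r0, L0  cond=T  regs=(0,0,5,8,14)
  step pc=2: xori  r2, r0, 7  regs=(0,0,7,8,14)
  step pc=0: xori  r1, r2, 5  regs=(0,2,7,8,14)
  step pc=1: beq  r1, r0, L0  cond=F  regs=(0,2,7,8,14)
  step pc=2: xori  r2, r0, 7  regs=(0,2,7,8,14)
  step pc=3: ori   r0, r0, 7  regs=(0,2,7,8,14)
  step pc=4: andi  r2, r4, 4  regs=(0,2,4,8,14)
  step pc=5: beq  r2, r0, L8  cond=F  regs=(0,2,4,8,14)
  step pc=6: xori  r3, r1, 2  regs=(0,2,4,0,14)
  step pc=7: slt  r2, r2, r1  regs=(0,2,0,0,14)
  step pc=8: slt  r4, r0, r2  regs=(0,2,0,0,0)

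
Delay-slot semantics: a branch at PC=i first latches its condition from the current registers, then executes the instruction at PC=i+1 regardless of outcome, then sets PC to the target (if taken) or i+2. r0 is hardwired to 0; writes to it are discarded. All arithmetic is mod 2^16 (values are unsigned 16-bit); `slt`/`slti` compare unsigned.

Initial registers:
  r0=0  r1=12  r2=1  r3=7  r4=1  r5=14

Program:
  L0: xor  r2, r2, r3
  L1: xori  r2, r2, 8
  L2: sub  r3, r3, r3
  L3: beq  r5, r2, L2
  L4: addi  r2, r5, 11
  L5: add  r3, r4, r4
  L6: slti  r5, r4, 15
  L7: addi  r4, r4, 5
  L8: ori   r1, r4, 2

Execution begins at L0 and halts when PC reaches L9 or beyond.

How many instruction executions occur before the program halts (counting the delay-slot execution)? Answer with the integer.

12

#0 xor  r2, r2, r3 ; 0/12/6/7/1/14
#1 xori  r2, r2, 8 ; 0/12/14/7/1/14
#2 sub  r3, r3, r3 ; 0/12/14/0/1/14
#3 beq  r5, r2, L2 ; 0/12/14/0/1/14 ; →target
#4 addi  r2, r5, 11 ; 0/12/25/0/1/14
#2 sub  r3, r3, r3 ; 0/12/25/0/1/14
#3 beq  r5, r2, L2 ; 0/12/25/0/1/14 ; →fallthru
#4 addi  r2, r5, 11 ; 0/12/25/0/1/14
#5 add  r3, r4, r4 ; 0/12/25/2/1/14
#6 slti  r5, r4, 15 ; 0/12/25/2/1/1
#7 addi  r4, r4, 5 ; 0/12/25/2/6/1
#8 ori   r1, r4, 2 ; 0/6/25/2/6/1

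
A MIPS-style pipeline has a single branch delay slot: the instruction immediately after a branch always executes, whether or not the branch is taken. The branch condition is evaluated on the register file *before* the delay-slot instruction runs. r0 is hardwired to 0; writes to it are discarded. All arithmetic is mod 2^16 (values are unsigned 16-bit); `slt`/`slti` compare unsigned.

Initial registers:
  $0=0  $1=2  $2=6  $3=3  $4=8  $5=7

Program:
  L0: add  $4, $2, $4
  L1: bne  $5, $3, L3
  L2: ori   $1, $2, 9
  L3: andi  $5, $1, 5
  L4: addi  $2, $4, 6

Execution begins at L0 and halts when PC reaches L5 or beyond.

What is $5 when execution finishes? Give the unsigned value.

5

PC=0  add  $4, $2, $4        | $0=0 $1=2 $2=6 $3=3 $4=14 $5=7
PC=1  bne  $5, $3, L3        | $0=0 $1=2 $2=6 $3=3 $4=14 $5=7  [TAKEN]
PC=2  ori   $1, $2, 9        | $0=0 $1=15 $2=6 $3=3 $4=14 $5=7
PC=3  andi  $5, $1, 5        | $0=0 $1=15 $2=6 $3=3 $4=14 $5=5
PC=4  addi  $2, $4, 6        | $0=0 $1=15 $2=20 $3=3 $4=14 $5=5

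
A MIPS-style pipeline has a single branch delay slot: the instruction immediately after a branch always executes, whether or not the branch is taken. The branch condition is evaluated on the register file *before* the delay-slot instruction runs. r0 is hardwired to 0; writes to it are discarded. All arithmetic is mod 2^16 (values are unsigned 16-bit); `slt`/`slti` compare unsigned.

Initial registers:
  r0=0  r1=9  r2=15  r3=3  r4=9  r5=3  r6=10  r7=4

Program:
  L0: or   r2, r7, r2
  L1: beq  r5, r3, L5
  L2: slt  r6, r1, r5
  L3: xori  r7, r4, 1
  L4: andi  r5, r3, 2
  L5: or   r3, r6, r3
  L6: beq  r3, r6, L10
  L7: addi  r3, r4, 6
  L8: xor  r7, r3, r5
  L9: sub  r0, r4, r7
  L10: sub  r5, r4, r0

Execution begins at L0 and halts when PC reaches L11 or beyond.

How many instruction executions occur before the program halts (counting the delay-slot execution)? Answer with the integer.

[0] or   r2, r7, r2  →  {r0:0, r1:9, r2:15, r3:3, r4:9, r5:3, r6:10, r7:4}
[1] beq  r5, r3, L5  →  {r0:0, r1:9, r2:15, r3:3, r4:9, r5:3, r6:10, r7:4}  ⟨branch taken⟩
[2] slt  r6, r1, r5  →  {r0:0, r1:9, r2:15, r3:3, r4:9, r5:3, r6:0, r7:4}
[5] or   r3, r6, r3  →  {r0:0, r1:9, r2:15, r3:3, r4:9, r5:3, r6:0, r7:4}
[6] beq  r3, r6, L10  →  {r0:0, r1:9, r2:15, r3:3, r4:9, r5:3, r6:0, r7:4}  ⟨branch fallthrough⟩
[7] addi  r3, r4, 6  →  {r0:0, r1:9, r2:15, r3:15, r4:9, r5:3, r6:0, r7:4}
[8] xor  r7, r3, r5  →  {r0:0, r1:9, r2:15, r3:15, r4:9, r5:3, r6:0, r7:12}
[9] sub  r0, r4, r7  →  {r0:0, r1:9, r2:15, r3:15, r4:9, r5:3, r6:0, r7:12}
[10] sub  r5, r4, r0  →  {r0:0, r1:9, r2:15, r3:15, r4:9, r5:9, r6:0, r7:12}

9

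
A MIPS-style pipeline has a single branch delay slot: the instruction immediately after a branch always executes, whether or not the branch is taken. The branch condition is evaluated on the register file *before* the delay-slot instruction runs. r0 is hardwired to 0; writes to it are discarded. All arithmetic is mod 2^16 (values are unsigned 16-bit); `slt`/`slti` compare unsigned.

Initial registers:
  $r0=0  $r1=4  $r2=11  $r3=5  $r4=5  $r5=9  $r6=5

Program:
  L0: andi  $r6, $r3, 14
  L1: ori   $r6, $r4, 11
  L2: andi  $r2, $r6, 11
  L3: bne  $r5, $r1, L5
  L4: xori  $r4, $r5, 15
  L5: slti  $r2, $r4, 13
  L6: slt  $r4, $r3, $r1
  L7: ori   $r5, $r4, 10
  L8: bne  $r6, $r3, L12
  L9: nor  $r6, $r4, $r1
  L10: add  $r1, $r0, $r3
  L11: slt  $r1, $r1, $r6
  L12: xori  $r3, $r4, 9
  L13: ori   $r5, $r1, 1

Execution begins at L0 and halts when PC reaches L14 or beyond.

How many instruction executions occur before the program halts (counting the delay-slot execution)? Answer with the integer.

12

  step pc=0: andi  $r6, $r3, 14  regs=(0,4,11,5,5,9,4)
  step pc=1: ori   $r6, $r4, 11  regs=(0,4,11,5,5,9,15)
  step pc=2: andi  $r2, $r6, 11  regs=(0,4,11,5,5,9,15)
  step pc=3: bne  $r5, $r1, L5  cond=T  regs=(0,4,11,5,5,9,15)
  step pc=4: xori  $r4, $r5, 15  regs=(0,4,11,5,6,9,15)
  step pc=5: slti  $r2, $r4, 13  regs=(0,4,1,5,6,9,15)
  step pc=6: slt  $r4, $r3, $r1  regs=(0,4,1,5,0,9,15)
  step pc=7: ori   $r5, $r4, 10  regs=(0,4,1,5,0,10,15)
  step pc=8: bne  $r6, $r3, L12  cond=T  regs=(0,4,1,5,0,10,15)
  step pc=9: nor  $r6, $r4, $r1  regs=(0,4,1,5,0,10,65531)
  step pc=12: xori  $r3, $r4, 9  regs=(0,4,1,9,0,10,65531)
  step pc=13: ori   $r5, $r1, 1  regs=(0,4,1,9,0,5,65531)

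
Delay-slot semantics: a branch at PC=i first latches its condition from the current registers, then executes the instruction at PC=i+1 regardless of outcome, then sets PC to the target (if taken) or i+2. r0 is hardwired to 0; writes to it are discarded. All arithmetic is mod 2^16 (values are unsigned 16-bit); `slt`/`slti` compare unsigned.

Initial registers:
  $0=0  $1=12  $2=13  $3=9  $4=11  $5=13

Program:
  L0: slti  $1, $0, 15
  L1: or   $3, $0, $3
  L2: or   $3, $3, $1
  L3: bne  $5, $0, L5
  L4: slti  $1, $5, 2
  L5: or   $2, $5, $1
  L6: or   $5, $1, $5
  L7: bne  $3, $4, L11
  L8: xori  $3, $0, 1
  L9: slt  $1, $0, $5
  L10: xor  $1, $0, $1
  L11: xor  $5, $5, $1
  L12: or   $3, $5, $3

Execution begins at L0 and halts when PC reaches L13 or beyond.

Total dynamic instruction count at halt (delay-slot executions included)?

PC=0  slti  $1, $0, 15       | $0=0 $1=1 $2=13 $3=9 $4=11 $5=13
PC=1  or   $3, $0, $3        | $0=0 $1=1 $2=13 $3=9 $4=11 $5=13
PC=2  or   $3, $3, $1        | $0=0 $1=1 $2=13 $3=9 $4=11 $5=13
PC=3  bne  $5, $0, L5        | $0=0 $1=1 $2=13 $3=9 $4=11 $5=13  [TAKEN]
PC=4  slti  $1, $5, 2        | $0=0 $1=0 $2=13 $3=9 $4=11 $5=13
PC=5  or   $2, $5, $1        | $0=0 $1=0 $2=13 $3=9 $4=11 $5=13
PC=6  or   $5, $1, $5        | $0=0 $1=0 $2=13 $3=9 $4=11 $5=13
PC=7  bne  $3, $4, L11       | $0=0 $1=0 $2=13 $3=9 $4=11 $5=13  [TAKEN]
PC=8  xori  $3, $0, 1        | $0=0 $1=0 $2=13 $3=1 $4=11 $5=13
PC=11 xor  $5, $5, $1        | $0=0 $1=0 $2=13 $3=1 $4=11 $5=13
PC=12 or   $3, $5, $3        | $0=0 $1=0 $2=13 $3=13 $4=11 $5=13

11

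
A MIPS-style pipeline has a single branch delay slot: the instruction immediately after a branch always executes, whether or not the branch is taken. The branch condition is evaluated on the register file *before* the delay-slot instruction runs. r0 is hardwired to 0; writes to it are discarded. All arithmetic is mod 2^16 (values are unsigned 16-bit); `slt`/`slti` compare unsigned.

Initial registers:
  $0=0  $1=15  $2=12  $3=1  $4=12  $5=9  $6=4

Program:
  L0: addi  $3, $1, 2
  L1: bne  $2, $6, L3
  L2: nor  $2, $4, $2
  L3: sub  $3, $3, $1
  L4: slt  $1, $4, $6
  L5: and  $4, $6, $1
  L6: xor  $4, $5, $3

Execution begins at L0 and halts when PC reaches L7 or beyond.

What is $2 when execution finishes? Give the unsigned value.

#0 addi  $3, $1, 2 ; 0/15/12/17/12/9/4
#1 bne  $2, $6, L3 ; 0/15/12/17/12/9/4 ; →target
#2 nor  $2, $4, $2 ; 0/15/65523/17/12/9/4
#3 sub  $3, $3, $1 ; 0/15/65523/2/12/9/4
#4 slt  $1, $4, $6 ; 0/0/65523/2/12/9/4
#5 and  $4, $6, $1 ; 0/0/65523/2/0/9/4
#6 xor  $4, $5, $3 ; 0/0/65523/2/11/9/4

65523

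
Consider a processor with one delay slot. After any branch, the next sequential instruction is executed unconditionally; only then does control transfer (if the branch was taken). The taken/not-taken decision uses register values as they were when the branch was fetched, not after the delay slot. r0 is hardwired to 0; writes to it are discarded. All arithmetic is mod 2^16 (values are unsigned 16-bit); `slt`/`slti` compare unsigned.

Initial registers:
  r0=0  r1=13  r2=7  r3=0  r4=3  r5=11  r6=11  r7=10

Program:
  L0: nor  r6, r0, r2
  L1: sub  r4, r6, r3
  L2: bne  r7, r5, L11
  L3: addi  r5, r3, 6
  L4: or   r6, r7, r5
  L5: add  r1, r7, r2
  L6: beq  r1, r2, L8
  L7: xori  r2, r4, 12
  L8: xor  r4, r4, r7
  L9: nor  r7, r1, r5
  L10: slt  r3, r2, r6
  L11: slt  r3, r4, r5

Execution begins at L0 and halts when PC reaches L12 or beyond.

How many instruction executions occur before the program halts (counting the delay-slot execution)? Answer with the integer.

  step pc=0: nor  r6, r0, r2  regs=(0,13,7,0,3,11,65528,10)
  step pc=1: sub  r4, r6, r3  regs=(0,13,7,0,65528,11,65528,10)
  step pc=2: bne  r7, r5, L11  cond=T  regs=(0,13,7,0,65528,11,65528,10)
  step pc=3: addi  r5, r3, 6  regs=(0,13,7,0,65528,6,65528,10)
  step pc=11: slt  r3, r4, r5  regs=(0,13,7,0,65528,6,65528,10)

5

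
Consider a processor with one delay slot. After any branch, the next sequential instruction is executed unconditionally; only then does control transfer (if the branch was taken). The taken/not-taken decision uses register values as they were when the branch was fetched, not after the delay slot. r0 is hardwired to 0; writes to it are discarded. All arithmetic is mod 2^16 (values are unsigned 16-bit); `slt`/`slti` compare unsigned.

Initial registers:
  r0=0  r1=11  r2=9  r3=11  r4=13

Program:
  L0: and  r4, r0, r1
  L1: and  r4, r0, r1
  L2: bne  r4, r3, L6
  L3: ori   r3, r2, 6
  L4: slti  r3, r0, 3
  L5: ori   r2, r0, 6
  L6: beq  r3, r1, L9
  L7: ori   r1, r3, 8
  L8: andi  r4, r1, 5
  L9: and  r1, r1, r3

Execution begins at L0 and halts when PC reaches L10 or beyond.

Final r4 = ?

PC=0  and  r4, r0, r1        | r0=0 r1=11 r2=9 r3=11 r4=0
PC=1  and  r4, r0, r1        | r0=0 r1=11 r2=9 r3=11 r4=0
PC=2  bne  r4, r3, L6        | r0=0 r1=11 r2=9 r3=11 r4=0  [TAKEN]
PC=3  ori   r3, r2, 6        | r0=0 r1=11 r2=9 r3=15 r4=0
PC=6  beq  r3, r1, L9        | r0=0 r1=11 r2=9 r3=15 r4=0  [not taken]
PC=7  ori   r1, r3, 8        | r0=0 r1=15 r2=9 r3=15 r4=0
PC=8  andi  r4, r1, 5        | r0=0 r1=15 r2=9 r3=15 r4=5
PC=9  and  r1, r1, r3        | r0=0 r1=15 r2=9 r3=15 r4=5

5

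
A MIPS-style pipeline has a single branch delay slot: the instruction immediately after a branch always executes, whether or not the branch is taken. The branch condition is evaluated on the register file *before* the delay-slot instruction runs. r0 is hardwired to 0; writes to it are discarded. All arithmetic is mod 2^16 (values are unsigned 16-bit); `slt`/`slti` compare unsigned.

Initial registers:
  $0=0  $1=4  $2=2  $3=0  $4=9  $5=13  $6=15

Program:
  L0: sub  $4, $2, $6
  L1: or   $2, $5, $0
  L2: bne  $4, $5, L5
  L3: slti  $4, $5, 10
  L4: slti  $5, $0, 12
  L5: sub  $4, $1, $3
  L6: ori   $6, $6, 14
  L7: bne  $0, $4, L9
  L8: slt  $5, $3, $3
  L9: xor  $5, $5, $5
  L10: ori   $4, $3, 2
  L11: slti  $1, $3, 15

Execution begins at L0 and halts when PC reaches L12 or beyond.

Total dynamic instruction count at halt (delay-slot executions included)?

11

  step pc=0: sub  $4, $2, $6  regs=(0,4,2,0,65523,13,15)
  step pc=1: or   $2, $5, $0  regs=(0,4,13,0,65523,13,15)
  step pc=2: bne  $4, $5, L5  cond=T  regs=(0,4,13,0,65523,13,15)
  step pc=3: slti  $4, $5, 10  regs=(0,4,13,0,0,13,15)
  step pc=5: sub  $4, $1, $3  regs=(0,4,13,0,4,13,15)
  step pc=6: ori   $6, $6, 14  regs=(0,4,13,0,4,13,15)
  step pc=7: bne  $0, $4, L9  cond=T  regs=(0,4,13,0,4,13,15)
  step pc=8: slt  $5, $3, $3  regs=(0,4,13,0,4,0,15)
  step pc=9: xor  $5, $5, $5  regs=(0,4,13,0,4,0,15)
  step pc=10: ori   $4, $3, 2  regs=(0,4,13,0,2,0,15)
  step pc=11: slti  $1, $3, 15  regs=(0,1,13,0,2,0,15)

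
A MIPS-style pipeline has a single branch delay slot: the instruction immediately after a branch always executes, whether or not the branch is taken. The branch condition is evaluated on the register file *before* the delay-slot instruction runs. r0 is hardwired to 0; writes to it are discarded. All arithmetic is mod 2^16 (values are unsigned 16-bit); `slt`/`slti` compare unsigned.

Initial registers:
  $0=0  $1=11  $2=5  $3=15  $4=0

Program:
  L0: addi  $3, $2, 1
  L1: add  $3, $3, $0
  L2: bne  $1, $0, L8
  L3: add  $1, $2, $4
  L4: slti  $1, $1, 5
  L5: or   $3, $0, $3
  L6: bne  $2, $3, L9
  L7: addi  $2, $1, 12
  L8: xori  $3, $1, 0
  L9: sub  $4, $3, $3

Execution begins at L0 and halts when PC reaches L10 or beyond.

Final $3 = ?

[0] addi  $3, $2, 1  →  {$0:0, $1:11, $2:5, $3:6, $4:0}
[1] add  $3, $3, $0  →  {$0:0, $1:11, $2:5, $3:6, $4:0}
[2] bne  $1, $0, L8  →  {$0:0, $1:11, $2:5, $3:6, $4:0}  ⟨branch taken⟩
[3] add  $1, $2, $4  →  {$0:0, $1:5, $2:5, $3:6, $4:0}
[8] xori  $3, $1, 0  →  {$0:0, $1:5, $2:5, $3:5, $4:0}
[9] sub  $4, $3, $3  →  {$0:0, $1:5, $2:5, $3:5, $4:0}

5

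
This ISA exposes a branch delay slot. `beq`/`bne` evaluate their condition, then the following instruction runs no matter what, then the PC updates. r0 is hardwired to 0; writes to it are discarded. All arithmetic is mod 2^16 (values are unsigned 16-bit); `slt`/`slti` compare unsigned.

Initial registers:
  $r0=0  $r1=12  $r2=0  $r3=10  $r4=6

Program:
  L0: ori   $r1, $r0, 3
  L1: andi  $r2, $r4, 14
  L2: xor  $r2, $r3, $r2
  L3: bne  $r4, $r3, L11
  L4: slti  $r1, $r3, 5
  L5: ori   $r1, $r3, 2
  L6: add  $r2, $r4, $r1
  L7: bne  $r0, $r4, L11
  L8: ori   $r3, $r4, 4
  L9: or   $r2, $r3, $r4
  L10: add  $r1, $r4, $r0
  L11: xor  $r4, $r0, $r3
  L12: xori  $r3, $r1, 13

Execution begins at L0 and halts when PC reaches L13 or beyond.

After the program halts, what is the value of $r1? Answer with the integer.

0

  step pc=0: ori   $r1, $r0, 3  regs=(0,3,0,10,6)
  step pc=1: andi  $r2, $r4, 14  regs=(0,3,6,10,6)
  step pc=2: xor  $r2, $r3, $r2  regs=(0,3,12,10,6)
  step pc=3: bne  $r4, $r3, L11  cond=T  regs=(0,3,12,10,6)
  step pc=4: slti  $r1, $r3, 5  regs=(0,0,12,10,6)
  step pc=11: xor  $r4, $r0, $r3  regs=(0,0,12,10,10)
  step pc=12: xori  $r3, $r1, 13  regs=(0,0,12,13,10)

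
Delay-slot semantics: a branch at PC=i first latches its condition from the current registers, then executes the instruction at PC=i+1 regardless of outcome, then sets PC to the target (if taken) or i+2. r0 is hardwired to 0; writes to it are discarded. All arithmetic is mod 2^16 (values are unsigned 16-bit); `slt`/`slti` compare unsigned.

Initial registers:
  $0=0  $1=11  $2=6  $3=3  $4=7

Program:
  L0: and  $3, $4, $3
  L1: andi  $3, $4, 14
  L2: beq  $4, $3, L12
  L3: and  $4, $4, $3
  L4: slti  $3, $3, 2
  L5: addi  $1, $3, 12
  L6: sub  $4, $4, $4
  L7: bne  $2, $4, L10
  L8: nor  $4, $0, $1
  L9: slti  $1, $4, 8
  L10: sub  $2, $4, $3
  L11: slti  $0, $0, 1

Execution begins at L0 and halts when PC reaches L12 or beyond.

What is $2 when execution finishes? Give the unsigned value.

PC=0  and  $3, $4, $3        | $0=0 $1=11 $2=6 $3=3 $4=7
PC=1  andi  $3, $4, 14       | $0=0 $1=11 $2=6 $3=6 $4=7
PC=2  beq  $4, $3, L12       | $0=0 $1=11 $2=6 $3=6 $4=7  [not taken]
PC=3  and  $4, $4, $3        | $0=0 $1=11 $2=6 $3=6 $4=6
PC=4  slti  $3, $3, 2        | $0=0 $1=11 $2=6 $3=0 $4=6
PC=5  addi  $1, $3, 12       | $0=0 $1=12 $2=6 $3=0 $4=6
PC=6  sub  $4, $4, $4        | $0=0 $1=12 $2=6 $3=0 $4=0
PC=7  bne  $2, $4, L10       | $0=0 $1=12 $2=6 $3=0 $4=0  [TAKEN]
PC=8  nor  $4, $0, $1        | $0=0 $1=12 $2=6 $3=0 $4=65523
PC=10 sub  $2, $4, $3        | $0=0 $1=12 $2=65523 $3=0 $4=65523
PC=11 slti  $0, $0, 1        | $0=0 $1=12 $2=65523 $3=0 $4=65523

65523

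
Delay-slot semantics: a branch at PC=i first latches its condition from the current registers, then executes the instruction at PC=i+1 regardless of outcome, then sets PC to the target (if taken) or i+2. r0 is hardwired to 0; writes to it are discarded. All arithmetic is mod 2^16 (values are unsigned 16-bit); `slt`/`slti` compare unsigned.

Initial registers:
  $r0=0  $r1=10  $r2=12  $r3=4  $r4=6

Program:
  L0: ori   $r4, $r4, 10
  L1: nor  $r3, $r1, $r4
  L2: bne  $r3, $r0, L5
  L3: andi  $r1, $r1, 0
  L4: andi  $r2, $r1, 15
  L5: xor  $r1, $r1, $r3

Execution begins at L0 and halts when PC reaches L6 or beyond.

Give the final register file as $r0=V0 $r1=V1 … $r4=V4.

$r0=0 $r1=65521 $r2=12 $r3=65521 $r4=14

#0 ori   $r4, $r4, 10 ; 0/10/12/4/14
#1 nor  $r3, $r1, $r4 ; 0/10/12/65521/14
#2 bne  $r3, $r0, L5 ; 0/10/12/65521/14 ; →target
#3 andi  $r1, $r1, 0 ; 0/0/12/65521/14
#5 xor  $r1, $r1, $r3 ; 0/65521/12/65521/14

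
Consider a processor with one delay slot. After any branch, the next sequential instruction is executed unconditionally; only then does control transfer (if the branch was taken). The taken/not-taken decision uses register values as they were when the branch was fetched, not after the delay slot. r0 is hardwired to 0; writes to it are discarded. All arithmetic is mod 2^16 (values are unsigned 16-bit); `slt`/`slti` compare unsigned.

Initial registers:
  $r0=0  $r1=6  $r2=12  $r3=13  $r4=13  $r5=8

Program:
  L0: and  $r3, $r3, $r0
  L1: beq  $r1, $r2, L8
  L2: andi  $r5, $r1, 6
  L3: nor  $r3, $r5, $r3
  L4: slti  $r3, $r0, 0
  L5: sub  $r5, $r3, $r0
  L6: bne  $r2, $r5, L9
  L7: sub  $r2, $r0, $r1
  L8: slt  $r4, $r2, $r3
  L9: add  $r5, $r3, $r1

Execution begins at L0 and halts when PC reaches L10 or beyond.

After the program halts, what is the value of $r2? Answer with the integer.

65530

PC=0  and  $r3, $r3, $r0     | $r0=0 $r1=6 $r2=12 $r3=0 $r4=13 $r5=8
PC=1  beq  $r1, $r2, L8      | $r0=0 $r1=6 $r2=12 $r3=0 $r4=13 $r5=8  [not taken]
PC=2  andi  $r5, $r1, 6      | $r0=0 $r1=6 $r2=12 $r3=0 $r4=13 $r5=6
PC=3  nor  $r3, $r5, $r3     | $r0=0 $r1=6 $r2=12 $r3=65529 $r4=13 $r5=6
PC=4  slti  $r3, $r0, 0      | $r0=0 $r1=6 $r2=12 $r3=0 $r4=13 $r5=6
PC=5  sub  $r5, $r3, $r0     | $r0=0 $r1=6 $r2=12 $r3=0 $r4=13 $r5=0
PC=6  bne  $r2, $r5, L9      | $r0=0 $r1=6 $r2=12 $r3=0 $r4=13 $r5=0  [TAKEN]
PC=7  sub  $r2, $r0, $r1     | $r0=0 $r1=6 $r2=65530 $r3=0 $r4=13 $r5=0
PC=9  add  $r5, $r3, $r1     | $r0=0 $r1=6 $r2=65530 $r3=0 $r4=13 $r5=6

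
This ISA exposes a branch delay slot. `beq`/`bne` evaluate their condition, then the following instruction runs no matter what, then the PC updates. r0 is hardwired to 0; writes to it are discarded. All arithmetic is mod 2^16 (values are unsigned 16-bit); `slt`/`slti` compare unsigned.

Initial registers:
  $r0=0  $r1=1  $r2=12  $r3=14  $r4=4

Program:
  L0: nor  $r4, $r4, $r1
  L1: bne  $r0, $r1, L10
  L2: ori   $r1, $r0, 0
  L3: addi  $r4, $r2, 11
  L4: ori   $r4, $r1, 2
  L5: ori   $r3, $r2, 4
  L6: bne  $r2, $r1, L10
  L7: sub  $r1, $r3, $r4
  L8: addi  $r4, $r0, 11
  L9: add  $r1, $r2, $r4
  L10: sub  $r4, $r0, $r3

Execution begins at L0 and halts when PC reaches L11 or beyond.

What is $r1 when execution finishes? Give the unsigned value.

0

[0] nor  $r4, $r4, $r1  →  {$r0:0, $r1:1, $r2:12, $r3:14, $r4:65530}
[1] bne  $r0, $r1, L10  →  {$r0:0, $r1:1, $r2:12, $r3:14, $r4:65530}  ⟨branch taken⟩
[2] ori   $r1, $r0, 0  →  {$r0:0, $r1:0, $r2:12, $r3:14, $r4:65530}
[10] sub  $r4, $r0, $r3  →  {$r0:0, $r1:0, $r2:12, $r3:14, $r4:65522}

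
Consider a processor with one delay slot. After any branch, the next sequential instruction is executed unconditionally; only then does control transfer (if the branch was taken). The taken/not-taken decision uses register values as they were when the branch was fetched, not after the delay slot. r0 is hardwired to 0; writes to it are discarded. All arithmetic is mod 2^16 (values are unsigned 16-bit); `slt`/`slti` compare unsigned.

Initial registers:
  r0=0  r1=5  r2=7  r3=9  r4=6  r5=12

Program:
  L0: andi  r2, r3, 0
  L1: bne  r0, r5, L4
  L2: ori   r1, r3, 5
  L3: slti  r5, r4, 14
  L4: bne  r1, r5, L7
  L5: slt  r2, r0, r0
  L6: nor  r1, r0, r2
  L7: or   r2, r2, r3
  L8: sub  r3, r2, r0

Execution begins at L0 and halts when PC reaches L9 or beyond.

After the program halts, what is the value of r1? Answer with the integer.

[0] andi  r2, r3, 0  →  {r0:0, r1:5, r2:0, r3:9, r4:6, r5:12}
[1] bne  r0, r5, L4  →  {r0:0, r1:5, r2:0, r3:9, r4:6, r5:12}  ⟨branch taken⟩
[2] ori   r1, r3, 5  →  {r0:0, r1:13, r2:0, r3:9, r4:6, r5:12}
[4] bne  r1, r5, L7  →  {r0:0, r1:13, r2:0, r3:9, r4:6, r5:12}  ⟨branch taken⟩
[5] slt  r2, r0, r0  →  {r0:0, r1:13, r2:0, r3:9, r4:6, r5:12}
[7] or   r2, r2, r3  →  {r0:0, r1:13, r2:9, r3:9, r4:6, r5:12}
[8] sub  r3, r2, r0  →  {r0:0, r1:13, r2:9, r3:9, r4:6, r5:12}

13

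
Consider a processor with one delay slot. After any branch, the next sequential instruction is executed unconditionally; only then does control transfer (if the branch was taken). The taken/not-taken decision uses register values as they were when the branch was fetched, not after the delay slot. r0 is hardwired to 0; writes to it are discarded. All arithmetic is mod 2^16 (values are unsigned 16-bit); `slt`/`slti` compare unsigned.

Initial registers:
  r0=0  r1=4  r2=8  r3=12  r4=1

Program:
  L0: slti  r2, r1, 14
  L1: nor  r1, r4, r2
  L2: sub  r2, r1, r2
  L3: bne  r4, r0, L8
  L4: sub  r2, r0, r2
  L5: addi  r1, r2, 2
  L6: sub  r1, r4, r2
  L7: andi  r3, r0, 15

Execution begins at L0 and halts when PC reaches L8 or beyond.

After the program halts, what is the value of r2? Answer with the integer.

  step pc=0: slti  r2, r1, 14  regs=(0,4,1,12,1)
  step pc=1: nor  r1, r4, r2  regs=(0,65534,1,12,1)
  step pc=2: sub  r2, r1, r2  regs=(0,65534,65533,12,1)
  step pc=3: bne  r4, r0, L8  cond=T  regs=(0,65534,65533,12,1)
  step pc=4: sub  r2, r0, r2  regs=(0,65534,3,12,1)

3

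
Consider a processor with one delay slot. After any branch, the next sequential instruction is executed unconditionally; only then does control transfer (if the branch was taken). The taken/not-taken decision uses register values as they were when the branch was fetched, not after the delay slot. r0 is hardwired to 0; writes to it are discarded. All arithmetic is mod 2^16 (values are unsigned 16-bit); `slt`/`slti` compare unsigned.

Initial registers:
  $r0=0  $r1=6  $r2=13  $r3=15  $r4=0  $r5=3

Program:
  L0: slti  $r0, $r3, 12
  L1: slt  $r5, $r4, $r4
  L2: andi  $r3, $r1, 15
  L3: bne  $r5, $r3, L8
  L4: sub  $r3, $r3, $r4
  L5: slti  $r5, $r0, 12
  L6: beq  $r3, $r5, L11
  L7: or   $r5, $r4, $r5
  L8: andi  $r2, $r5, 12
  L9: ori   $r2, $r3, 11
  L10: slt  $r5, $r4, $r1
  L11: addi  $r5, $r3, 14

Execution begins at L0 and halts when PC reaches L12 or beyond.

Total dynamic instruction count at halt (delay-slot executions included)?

PC=0  slti  $r0, $r3, 12     | $r0=0 $r1=6 $r2=13 $r3=15 $r4=0 $r5=3
PC=1  slt  $r5, $r4, $r4     | $r0=0 $r1=6 $r2=13 $r3=15 $r4=0 $r5=0
PC=2  andi  $r3, $r1, 15     | $r0=0 $r1=6 $r2=13 $r3=6 $r4=0 $r5=0
PC=3  bne  $r5, $r3, L8      | $r0=0 $r1=6 $r2=13 $r3=6 $r4=0 $r5=0  [TAKEN]
PC=4  sub  $r3, $r3, $r4     | $r0=0 $r1=6 $r2=13 $r3=6 $r4=0 $r5=0
PC=8  andi  $r2, $r5, 12     | $r0=0 $r1=6 $r2=0 $r3=6 $r4=0 $r5=0
PC=9  ori   $r2, $r3, 11     | $r0=0 $r1=6 $r2=15 $r3=6 $r4=0 $r5=0
PC=10 slt  $r5, $r4, $r1     | $r0=0 $r1=6 $r2=15 $r3=6 $r4=0 $r5=1
PC=11 addi  $r5, $r3, 14     | $r0=0 $r1=6 $r2=15 $r3=6 $r4=0 $r5=20

9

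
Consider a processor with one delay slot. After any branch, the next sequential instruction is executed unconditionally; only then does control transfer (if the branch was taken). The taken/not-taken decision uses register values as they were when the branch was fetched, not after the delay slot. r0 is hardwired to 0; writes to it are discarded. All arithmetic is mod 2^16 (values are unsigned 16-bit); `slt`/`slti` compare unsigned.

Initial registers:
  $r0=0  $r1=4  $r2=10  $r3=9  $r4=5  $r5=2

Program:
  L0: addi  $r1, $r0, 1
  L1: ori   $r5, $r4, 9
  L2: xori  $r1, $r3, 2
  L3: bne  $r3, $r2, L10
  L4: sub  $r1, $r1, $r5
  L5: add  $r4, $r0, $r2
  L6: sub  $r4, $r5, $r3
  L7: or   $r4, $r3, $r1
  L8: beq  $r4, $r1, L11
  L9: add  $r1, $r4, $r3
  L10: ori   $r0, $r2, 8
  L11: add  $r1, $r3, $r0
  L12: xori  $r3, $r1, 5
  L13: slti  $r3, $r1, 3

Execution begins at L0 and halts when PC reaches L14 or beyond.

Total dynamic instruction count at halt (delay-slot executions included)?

[0] addi  $r1, $r0, 1  →  {$r0:0, $r1:1, $r2:10, $r3:9, $r4:5, $r5:2}
[1] ori   $r5, $r4, 9  →  {$r0:0, $r1:1, $r2:10, $r3:9, $r4:5, $r5:13}
[2] xori  $r1, $r3, 2  →  {$r0:0, $r1:11, $r2:10, $r3:9, $r4:5, $r5:13}
[3] bne  $r3, $r2, L10  →  {$r0:0, $r1:11, $r2:10, $r3:9, $r4:5, $r5:13}  ⟨branch taken⟩
[4] sub  $r1, $r1, $r5  →  {$r0:0, $r1:65534, $r2:10, $r3:9, $r4:5, $r5:13}
[10] ori   $r0, $r2, 8  →  {$r0:0, $r1:65534, $r2:10, $r3:9, $r4:5, $r5:13}
[11] add  $r1, $r3, $r0  →  {$r0:0, $r1:9, $r2:10, $r3:9, $r4:5, $r5:13}
[12] xori  $r3, $r1, 5  →  {$r0:0, $r1:9, $r2:10, $r3:12, $r4:5, $r5:13}
[13] slti  $r3, $r1, 3  →  {$r0:0, $r1:9, $r2:10, $r3:0, $r4:5, $r5:13}

9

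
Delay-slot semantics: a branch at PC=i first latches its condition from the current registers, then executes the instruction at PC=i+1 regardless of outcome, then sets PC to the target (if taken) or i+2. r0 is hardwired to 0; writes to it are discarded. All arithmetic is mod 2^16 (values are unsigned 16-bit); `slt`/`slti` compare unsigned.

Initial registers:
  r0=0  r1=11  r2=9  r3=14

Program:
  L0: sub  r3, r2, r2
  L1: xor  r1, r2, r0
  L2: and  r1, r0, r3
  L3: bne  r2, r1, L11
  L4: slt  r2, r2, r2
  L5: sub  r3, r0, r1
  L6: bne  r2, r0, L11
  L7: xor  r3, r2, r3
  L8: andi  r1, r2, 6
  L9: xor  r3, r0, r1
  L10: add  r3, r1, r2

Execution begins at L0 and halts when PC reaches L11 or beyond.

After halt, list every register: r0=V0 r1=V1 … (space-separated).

r0=0 r1=0 r2=0 r3=0

[0] sub  r3, r2, r2  →  {r0:0, r1:11, r2:9, r3:0}
[1] xor  r1, r2, r0  →  {r0:0, r1:9, r2:9, r3:0}
[2] and  r1, r0, r3  →  {r0:0, r1:0, r2:9, r3:0}
[3] bne  r2, r1, L11  →  {r0:0, r1:0, r2:9, r3:0}  ⟨branch taken⟩
[4] slt  r2, r2, r2  →  {r0:0, r1:0, r2:0, r3:0}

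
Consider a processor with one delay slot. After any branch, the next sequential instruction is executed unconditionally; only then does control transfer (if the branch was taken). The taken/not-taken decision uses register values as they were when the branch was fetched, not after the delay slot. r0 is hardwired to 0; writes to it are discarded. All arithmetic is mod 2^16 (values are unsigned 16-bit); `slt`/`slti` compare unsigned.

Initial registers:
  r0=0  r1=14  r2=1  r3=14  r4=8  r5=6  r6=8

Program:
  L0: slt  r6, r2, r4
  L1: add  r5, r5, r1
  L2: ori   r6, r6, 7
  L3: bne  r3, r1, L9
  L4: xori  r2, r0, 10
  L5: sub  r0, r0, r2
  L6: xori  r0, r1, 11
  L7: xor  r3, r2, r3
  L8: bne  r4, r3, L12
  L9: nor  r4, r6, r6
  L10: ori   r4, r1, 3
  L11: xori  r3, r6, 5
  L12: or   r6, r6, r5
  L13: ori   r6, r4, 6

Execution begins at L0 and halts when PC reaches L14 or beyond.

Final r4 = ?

#0 slt  r6, r2, r4 ; 0/14/1/14/8/6/1
#1 add  r5, r5, r1 ; 0/14/1/14/8/20/1
#2 ori   r6, r6, 7 ; 0/14/1/14/8/20/7
#3 bne  r3, r1, L9 ; 0/14/1/14/8/20/7 ; →fallthru
#4 xori  r2, r0, 10 ; 0/14/10/14/8/20/7
#5 sub  r0, r0, r2 ; 0/14/10/14/8/20/7
#6 xori  r0, r1, 11 ; 0/14/10/14/8/20/7
#7 xor  r3, r2, r3 ; 0/14/10/4/8/20/7
#8 bne  r4, r3, L12 ; 0/14/10/4/8/20/7 ; →target
#9 nor  r4, r6, r6 ; 0/14/10/4/65528/20/7
#12 or   r6, r6, r5 ; 0/14/10/4/65528/20/23
#13 ori   r6, r4, 6 ; 0/14/10/4/65528/20/65534

65528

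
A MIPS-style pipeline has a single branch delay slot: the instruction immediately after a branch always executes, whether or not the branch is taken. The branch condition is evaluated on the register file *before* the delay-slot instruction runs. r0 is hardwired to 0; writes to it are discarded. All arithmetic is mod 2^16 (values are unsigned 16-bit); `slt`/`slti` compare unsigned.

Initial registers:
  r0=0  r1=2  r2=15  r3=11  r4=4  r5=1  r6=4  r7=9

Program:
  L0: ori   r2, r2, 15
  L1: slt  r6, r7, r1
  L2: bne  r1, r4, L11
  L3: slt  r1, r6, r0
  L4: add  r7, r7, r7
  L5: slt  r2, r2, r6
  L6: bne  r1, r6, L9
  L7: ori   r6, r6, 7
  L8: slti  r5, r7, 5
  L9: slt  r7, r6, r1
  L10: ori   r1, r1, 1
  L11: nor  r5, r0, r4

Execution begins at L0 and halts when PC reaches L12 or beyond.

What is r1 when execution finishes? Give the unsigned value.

0

#0 ori   r2, r2, 15 ; 0/2/15/11/4/1/4/9
#1 slt  r6, r7, r1 ; 0/2/15/11/4/1/0/9
#2 bne  r1, r4, L11 ; 0/2/15/11/4/1/0/9 ; →target
#3 slt  r1, r6, r0 ; 0/0/15/11/4/1/0/9
#11 nor  r5, r0, r4 ; 0/0/15/11/4/65531/0/9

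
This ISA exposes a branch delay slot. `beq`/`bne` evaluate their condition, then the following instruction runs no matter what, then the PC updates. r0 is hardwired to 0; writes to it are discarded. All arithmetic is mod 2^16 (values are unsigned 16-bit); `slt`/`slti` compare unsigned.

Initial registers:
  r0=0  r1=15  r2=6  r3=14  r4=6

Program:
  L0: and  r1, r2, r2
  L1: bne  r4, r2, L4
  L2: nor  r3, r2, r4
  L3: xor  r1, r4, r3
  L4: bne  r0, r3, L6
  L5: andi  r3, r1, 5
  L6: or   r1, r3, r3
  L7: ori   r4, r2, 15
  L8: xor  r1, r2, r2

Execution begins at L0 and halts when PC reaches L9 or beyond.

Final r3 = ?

[0] and  r1, r2, r2  →  {r0:0, r1:6, r2:6, r3:14, r4:6}
[1] bne  r4, r2, L4  →  {r0:0, r1:6, r2:6, r3:14, r4:6}  ⟨branch fallthrough⟩
[2] nor  r3, r2, r4  →  {r0:0, r1:6, r2:6, r3:65529, r4:6}
[3] xor  r1, r4, r3  →  {r0:0, r1:65535, r2:6, r3:65529, r4:6}
[4] bne  r0, r3, L6  →  {r0:0, r1:65535, r2:6, r3:65529, r4:6}  ⟨branch taken⟩
[5] andi  r3, r1, 5  →  {r0:0, r1:65535, r2:6, r3:5, r4:6}
[6] or   r1, r3, r3  →  {r0:0, r1:5, r2:6, r3:5, r4:6}
[7] ori   r4, r2, 15  →  {r0:0, r1:5, r2:6, r3:5, r4:15}
[8] xor  r1, r2, r2  →  {r0:0, r1:0, r2:6, r3:5, r4:15}

5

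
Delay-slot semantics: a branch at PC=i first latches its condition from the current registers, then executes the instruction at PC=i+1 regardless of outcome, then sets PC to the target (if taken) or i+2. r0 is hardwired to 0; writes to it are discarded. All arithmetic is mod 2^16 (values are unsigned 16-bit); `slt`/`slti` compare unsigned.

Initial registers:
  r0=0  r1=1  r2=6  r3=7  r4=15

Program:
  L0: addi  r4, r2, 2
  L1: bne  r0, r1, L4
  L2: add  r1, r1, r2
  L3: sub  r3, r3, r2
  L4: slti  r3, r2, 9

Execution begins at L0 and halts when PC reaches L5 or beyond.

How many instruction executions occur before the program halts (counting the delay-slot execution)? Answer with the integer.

PC=0  addi  r4, r2, 2        | r0=0 r1=1 r2=6 r3=7 r4=8
PC=1  bne  r0, r1, L4        | r0=0 r1=1 r2=6 r3=7 r4=8  [TAKEN]
PC=2  add  r1, r1, r2        | r0=0 r1=7 r2=6 r3=7 r4=8
PC=4  slti  r3, r2, 9        | r0=0 r1=7 r2=6 r3=1 r4=8

4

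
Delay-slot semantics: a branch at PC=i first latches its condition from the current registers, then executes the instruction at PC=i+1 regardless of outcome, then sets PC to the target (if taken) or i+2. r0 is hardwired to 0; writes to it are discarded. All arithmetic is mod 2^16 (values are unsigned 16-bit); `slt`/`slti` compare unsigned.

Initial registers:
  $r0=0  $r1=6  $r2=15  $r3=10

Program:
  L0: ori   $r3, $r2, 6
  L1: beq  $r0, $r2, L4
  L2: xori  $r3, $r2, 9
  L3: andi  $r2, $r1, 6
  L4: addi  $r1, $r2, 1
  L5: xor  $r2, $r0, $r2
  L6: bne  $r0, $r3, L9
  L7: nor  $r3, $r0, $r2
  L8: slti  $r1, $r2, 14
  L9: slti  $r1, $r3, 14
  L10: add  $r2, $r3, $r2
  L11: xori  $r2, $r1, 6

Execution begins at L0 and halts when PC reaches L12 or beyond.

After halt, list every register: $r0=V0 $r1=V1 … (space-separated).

$r0=0 $r1=0 $r2=6 $r3=65529

[0] ori   $r3, $r2, 6  →  {$r0:0, $r1:6, $r2:15, $r3:15}
[1] beq  $r0, $r2, L4  →  {$r0:0, $r1:6, $r2:15, $r3:15}  ⟨branch fallthrough⟩
[2] xori  $r3, $r2, 9  →  {$r0:0, $r1:6, $r2:15, $r3:6}
[3] andi  $r2, $r1, 6  →  {$r0:0, $r1:6, $r2:6, $r3:6}
[4] addi  $r1, $r2, 1  →  {$r0:0, $r1:7, $r2:6, $r3:6}
[5] xor  $r2, $r0, $r2  →  {$r0:0, $r1:7, $r2:6, $r3:6}
[6] bne  $r0, $r3, L9  →  {$r0:0, $r1:7, $r2:6, $r3:6}  ⟨branch taken⟩
[7] nor  $r3, $r0, $r2  →  {$r0:0, $r1:7, $r2:6, $r3:65529}
[9] slti  $r1, $r3, 14  →  {$r0:0, $r1:0, $r2:6, $r3:65529}
[10] add  $r2, $r3, $r2  →  {$r0:0, $r1:0, $r2:65535, $r3:65529}
[11] xori  $r2, $r1, 6  →  {$r0:0, $r1:0, $r2:6, $r3:65529}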